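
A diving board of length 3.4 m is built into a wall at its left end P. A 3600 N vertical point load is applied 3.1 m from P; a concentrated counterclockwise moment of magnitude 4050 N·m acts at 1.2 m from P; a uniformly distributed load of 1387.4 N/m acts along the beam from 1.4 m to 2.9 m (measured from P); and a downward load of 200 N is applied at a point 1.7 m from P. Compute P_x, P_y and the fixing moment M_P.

P_x = 0, P_y = 5881 N, M_P = 11920 N·m

Resultant of the distributed load: 1387.4 × 1.5 = 2081.1 N at 2.15 m from P.
ΣF_x = 0: P_x = 0.
ΣF_y = 0: P_y − 3600 − 1387.4·1.5 − 200 = 0 → P_y = 5881 N.
ΣM about P: M_P − 3600·3.1 + 4050 − (1387.4·1.5)·2.15 − 200·1.7 = 0 → M_P = 11920 N·m.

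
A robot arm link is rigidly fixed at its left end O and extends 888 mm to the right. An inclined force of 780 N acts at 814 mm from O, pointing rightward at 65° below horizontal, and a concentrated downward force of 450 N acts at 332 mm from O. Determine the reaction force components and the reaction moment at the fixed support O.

O_x = -329.6 N, O_y = 1157 N, M_O = 724800 N·mm

ΣF_x = 0: O_x + 780·cos65° = 0 → O_x = -329.6 N.
ΣF_y = 0: O_y − 780·sin65° − 450 = 0 → O_y = 1157 N.
ΣM about O: M_O − 780·sin65°·814 − 450·332 = 0 → M_O = 724800 N·mm.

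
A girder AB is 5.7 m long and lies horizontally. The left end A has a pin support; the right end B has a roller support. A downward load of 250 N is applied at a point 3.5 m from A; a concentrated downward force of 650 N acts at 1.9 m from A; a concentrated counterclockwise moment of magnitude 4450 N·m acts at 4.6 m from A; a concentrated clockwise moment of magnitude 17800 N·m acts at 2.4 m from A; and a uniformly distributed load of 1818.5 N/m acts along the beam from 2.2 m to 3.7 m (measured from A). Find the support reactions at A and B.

A_x = 0, A_y = -496.3 N, B_y = 4124 N

Resultant of the distributed load: 1818.5 × 1.5 = 2727.75 N at 2.95 m from A.
Taking moments about A: B_y·5.7 − 250·3.5 − 650·1.9 + 4450 − 17800 − (1818.5·1.5)·2.95 = 0 → B_y = 23506.8625/5.7 = 4124.01 ≈ 4124 N.
ΣF_y = 0: A_y + 4124.01 − 250 − 650 − 1818.5·1.5 = 0 → A_y = -496.3 N.
ΣF_x = 0: no horizontal applied forces, so A_x = 0.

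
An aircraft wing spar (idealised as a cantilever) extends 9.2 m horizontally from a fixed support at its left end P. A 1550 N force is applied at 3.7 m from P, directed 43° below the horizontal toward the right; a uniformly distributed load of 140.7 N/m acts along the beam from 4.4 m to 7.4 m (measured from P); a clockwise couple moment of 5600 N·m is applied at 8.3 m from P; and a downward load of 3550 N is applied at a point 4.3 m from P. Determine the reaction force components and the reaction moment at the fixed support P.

P_x = -1134 N, P_y = 5029 N, M_P = 27270 N·m

Resultant of the distributed load: 140.7 × 3 = 422.1 N at 5.9 m from P.
ΣF_x = 0: P_x + 1550·cos43° = 0 → P_x = -1134 N.
ΣF_y = 0: P_y − 1550·sin43° − 140.7·3 − 3550 = 0 → P_y = 5029 N.
ΣM about P: M_P − 1550·sin43°·3.7 − (140.7·3)·5.9 − 5600 − 3550·4.3 = 0 → M_P = 27270 N·m.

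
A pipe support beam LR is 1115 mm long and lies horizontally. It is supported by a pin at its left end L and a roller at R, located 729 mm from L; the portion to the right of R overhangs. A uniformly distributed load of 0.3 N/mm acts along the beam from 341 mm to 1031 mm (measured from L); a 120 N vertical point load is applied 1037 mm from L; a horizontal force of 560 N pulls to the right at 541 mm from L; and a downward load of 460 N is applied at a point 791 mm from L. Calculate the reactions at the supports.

L_x = -560.0 N, L_y = -77.61 N, R_y = 864.6 N

Resultant of the distributed load: 0.3 × 690 = 207 N at 686 mm from L.
Moments about L: R_y·729 − (0.3·690)·686 − 120·1037 − 460·791 = 0 → R_y = 630302/729 = 864.612 ≈ 864.6 N.
ΣF_y = 0: L_y + 864.612 − 0.3·690 − 120 − 460 = 0 → L_y = -77.61 N.
ΣF_x = 0: L_x + 560 = 0 → L_x = -560.0 N.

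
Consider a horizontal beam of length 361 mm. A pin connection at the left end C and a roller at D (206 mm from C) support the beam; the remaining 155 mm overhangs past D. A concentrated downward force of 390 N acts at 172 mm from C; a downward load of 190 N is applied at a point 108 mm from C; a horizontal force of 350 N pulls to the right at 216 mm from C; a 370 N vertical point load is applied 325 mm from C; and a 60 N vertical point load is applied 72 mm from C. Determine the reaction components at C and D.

Moments about C: D_y·206 − 390·172 − 190·108 − 370·325 − 60·72 = 0 → D_y = 212170/206 = 1029.95 ≈ 1030 N.
ΣF_y = 0: C_y + 1029.95 − 390 − 190 − 370 − 60 = 0 → C_y = -19.95 N.
ΣF_x = 0: C_x + 350 = 0 → C_x = -350.0 N.

C_x = -350.0 N, C_y = -19.95 N, D_y = 1030 N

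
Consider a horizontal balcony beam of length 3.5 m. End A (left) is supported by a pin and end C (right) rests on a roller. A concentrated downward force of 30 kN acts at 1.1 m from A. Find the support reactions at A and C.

A_x = 0, A_y = 20.57 kN, C_y = 9.429 kN

Taking moments about A: C_y·3.5 − 30·1.1 = 0 → C_y = 33/3.5 = 9.42857 ≈ 9.429 kN.
ΣF_y = 0: A_y + 9.42857 − 30 = 0 → A_y = 20.57 kN.
ΣF_x = 0: no horizontal applied forces, so A_x = 0.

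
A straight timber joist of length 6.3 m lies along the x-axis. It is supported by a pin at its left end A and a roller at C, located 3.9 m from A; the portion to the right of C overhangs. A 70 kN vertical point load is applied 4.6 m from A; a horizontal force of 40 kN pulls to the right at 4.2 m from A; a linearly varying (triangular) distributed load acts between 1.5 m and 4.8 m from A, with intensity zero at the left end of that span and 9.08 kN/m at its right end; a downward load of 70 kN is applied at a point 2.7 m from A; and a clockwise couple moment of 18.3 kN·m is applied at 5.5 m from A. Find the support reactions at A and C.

Resultant of the triangular load: ½ × 9.08 × 3.3 = 14.982 kN, acting at 3.7 m from A (one-third of the span from the peak).
Moments about A: C_y·3.9 − 70·4.6 − (½·9.08·3.3)·3.7 − 70·2.7 − 18.3 = 0 → C_y = 584.7334/3.9 = 149.932 ≈ 149.9 kN.
ΣF_y = 0: A_y + 149.932 − 70 − ½·9.08·3.3 − 70 = 0 → A_y = 5.050 kN.
ΣF_x = 0: A_x + 40 = 0 → A_x = -40.00 kN.

A_x = -40.00 kN, A_y = 5.050 kN, C_y = 149.9 kN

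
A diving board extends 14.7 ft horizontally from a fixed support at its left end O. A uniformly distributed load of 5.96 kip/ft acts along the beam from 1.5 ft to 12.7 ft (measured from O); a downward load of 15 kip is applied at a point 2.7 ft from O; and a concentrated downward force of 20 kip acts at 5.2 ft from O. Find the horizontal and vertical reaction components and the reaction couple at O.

O_x = 0, O_y = 101.8 kip, M_O = 618.4 kip·ft

Resultant of the distributed load: 5.96 × 11.2 = 66.752 kip at 7.1 ft from O.
ΣF_x = 0: O_x = 0.
ΣF_y = 0: O_y − 5.96·11.2 − 15 − 20 = 0 → O_y = 101.8 kip.
ΣM about O: M_O − (5.96·11.2)·7.1 − 15·2.7 − 20·5.2 = 0 → M_O = 618.4 kip·ft.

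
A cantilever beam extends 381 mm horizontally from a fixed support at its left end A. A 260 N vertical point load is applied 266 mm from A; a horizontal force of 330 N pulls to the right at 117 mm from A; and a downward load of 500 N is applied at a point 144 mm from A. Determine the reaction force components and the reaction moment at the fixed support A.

A_x = -330.0 N, A_y = 760.0 N, M_A = 141200 N·mm

ΣF_x = 0: A_x + 330 = 0 → A_x = -330.0 N.
ΣF_y = 0: A_y − 260 − 500 = 0 → A_y = 760.0 N.
ΣM about A: M_A − 260·266 − 500·144 = 0 → M_A = 141200 N·mm.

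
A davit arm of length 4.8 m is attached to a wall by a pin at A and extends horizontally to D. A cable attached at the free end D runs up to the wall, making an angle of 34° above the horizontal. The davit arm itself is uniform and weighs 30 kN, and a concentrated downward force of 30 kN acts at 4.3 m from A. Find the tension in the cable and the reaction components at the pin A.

ΣM about A: T·sin34°·4.8 − 30·2.4 − 30·4.3 = 0 → T = 201/(4.8·0.559193) = 74.8847 ≈ 74.88 kN.
ΣF_x = 0: A_x − T·cos34° = 0 → A_x = 74.8847 × 0.829038 = 62.08 kN.
ΣF_y = 0: A_y + T·sin34° − 30 − 30 = 0 → A_y = 60 − 74.8847 × 0.559193 = 18.12 kN.

T = 74.88 kN, A_x = 62.08 kN, A_y = 18.12 kN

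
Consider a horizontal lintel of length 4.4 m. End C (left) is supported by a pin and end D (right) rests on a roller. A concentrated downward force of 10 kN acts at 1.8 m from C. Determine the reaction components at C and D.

C_x = 0, C_y = 5.909 kN, D_y = 4.091 kN

ΣM about C: D_y·4.4 − 10·1.8 = 0 → D_y = 18/4.4 = 4.09091 ≈ 4.091 kN.
ΣF_y = 0: C_y + 4.09091 − 10 = 0 → C_y = 5.909 kN.
ΣF_x = 0: no horizontal applied forces, so C_x = 0.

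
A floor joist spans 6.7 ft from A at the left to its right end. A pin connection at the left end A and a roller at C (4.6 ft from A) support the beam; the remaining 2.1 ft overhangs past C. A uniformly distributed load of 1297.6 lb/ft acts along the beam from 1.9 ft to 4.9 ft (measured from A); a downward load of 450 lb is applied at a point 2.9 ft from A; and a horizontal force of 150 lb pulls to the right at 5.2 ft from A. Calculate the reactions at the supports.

Resultant of the distributed load: 1297.6 × 3 = 3892.8 lb at 3.4 ft from A.
ΣM about A: C_y·4.6 − (1297.6·3)·3.4 − 450·2.9 = 0 → C_y = 14540.52/4.6 = 3160.98 ≈ 3161 lb.
ΣF_y = 0: A_y + 3160.98 − 1297.6·3 − 450 = 0 → A_y = 1182 lb.
ΣF_x = 0: A_x + 150 = 0 → A_x = -150.0 lb.

A_x = -150.0 lb, A_y = 1182 lb, C_y = 3161 lb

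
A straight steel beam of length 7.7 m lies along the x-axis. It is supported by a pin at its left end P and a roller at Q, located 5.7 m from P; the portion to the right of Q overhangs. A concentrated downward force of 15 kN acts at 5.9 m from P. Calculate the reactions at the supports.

Taking moments about P: Q_y·5.7 − 15·5.9 = 0 → Q_y = 88.5/5.7 = 15.5263 ≈ 15.53 kN.
ΣF_y = 0: P_y + 15.5263 − 15 = 0 → P_y = -0.5263 kN.
ΣF_x = 0: no horizontal applied forces, so P_x = 0.

P_x = 0, P_y = -0.5263 kN, Q_y = 15.53 kN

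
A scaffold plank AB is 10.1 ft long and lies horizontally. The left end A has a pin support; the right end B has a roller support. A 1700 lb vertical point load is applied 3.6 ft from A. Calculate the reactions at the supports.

A_x = 0, A_y = 1094 lb, B_y = 605.9 lb

Taking moments about A: B_y·10.1 − 1700·3.6 = 0 → B_y = 6120/10.1 = 605.941 ≈ 605.9 lb.
ΣF_y = 0: A_y + 605.941 − 1700 = 0 → A_y = 1094 lb.
ΣF_x = 0: no horizontal applied forces, so A_x = 0.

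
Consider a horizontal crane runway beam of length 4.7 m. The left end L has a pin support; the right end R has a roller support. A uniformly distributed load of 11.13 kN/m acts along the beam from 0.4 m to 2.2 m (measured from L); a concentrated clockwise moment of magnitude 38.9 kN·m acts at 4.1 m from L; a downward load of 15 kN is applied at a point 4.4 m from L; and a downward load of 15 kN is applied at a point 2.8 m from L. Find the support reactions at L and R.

L_x = 0, L_y = 13.24 kN, R_y = 36.80 kN

Resultant of the distributed load: 11.13 × 1.8 = 20.034 kN at 1.3 m from L.
Moments about L: R_y·4.7 − (11.13·1.8)·1.3 − 38.9 − 15·4.4 − 15·2.8 = 0 → R_y = 172.9442/4.7 = 36.7966 ≈ 36.80 kN.
ΣF_y = 0: L_y + 36.7966 − 11.13·1.8 − 15 − 15 = 0 → L_y = 13.24 kN.
ΣF_x = 0: no horizontal applied forces, so L_x = 0.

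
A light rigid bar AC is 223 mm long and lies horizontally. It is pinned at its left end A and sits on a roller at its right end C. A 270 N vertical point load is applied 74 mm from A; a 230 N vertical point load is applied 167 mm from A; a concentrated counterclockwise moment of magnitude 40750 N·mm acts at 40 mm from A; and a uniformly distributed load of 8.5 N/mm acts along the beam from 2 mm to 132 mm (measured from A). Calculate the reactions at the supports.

Resultant of the distributed load: 8.5 × 130 = 1105 N at 67 mm from A.
Taking moments about A: C_y·223 − 270·74 − 230·167 + 40750 − (8.5·130)·67 = 0 → C_y = 91675/223 = 411.099 ≈ 411.1 N.
ΣF_y = 0: A_y + 411.099 − 270 − 230 − 8.5·130 = 0 → A_y = 1194 N.
ΣF_x = 0: no horizontal applied forces, so A_x = 0.

A_x = 0, A_y = 1194 N, C_y = 411.1 N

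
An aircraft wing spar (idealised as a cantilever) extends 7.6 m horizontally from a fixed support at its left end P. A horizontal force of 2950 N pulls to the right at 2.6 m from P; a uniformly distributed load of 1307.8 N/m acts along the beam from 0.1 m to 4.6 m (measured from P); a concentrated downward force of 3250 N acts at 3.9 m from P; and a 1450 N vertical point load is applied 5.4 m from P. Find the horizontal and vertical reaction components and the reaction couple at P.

P_x = -2950 N, P_y = 10590 N, M_P = 34330 N·m

Resultant of the distributed load: 1307.8 × 4.5 = 5885.1 N at 2.35 m from P.
ΣF_x = 0: P_x + 2950 = 0 → P_x = -2950 N.
ΣF_y = 0: P_y − 1307.8·4.5 − 3250 − 1450 = 0 → P_y = 10590 N.
ΣM about P: M_P − (1307.8·4.5)·2.35 − 3250·3.9 − 1450·5.4 = 0 → M_P = 34330 N·m.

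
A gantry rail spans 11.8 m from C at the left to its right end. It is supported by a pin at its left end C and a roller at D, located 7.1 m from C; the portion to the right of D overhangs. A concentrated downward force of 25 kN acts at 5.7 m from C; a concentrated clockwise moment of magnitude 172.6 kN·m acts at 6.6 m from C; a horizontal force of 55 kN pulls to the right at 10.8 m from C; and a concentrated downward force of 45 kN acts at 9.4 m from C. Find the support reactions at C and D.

C_x = -55.00 kN, C_y = -33.96 kN, D_y = 104.0 kN

ΣM about C: D_y·7.1 − 25·5.7 − 172.6 − 45·9.4 = 0 → D_y = 738.1/7.1 = 103.958 ≈ 104.0 kN.
ΣF_y = 0: C_y + 103.958 − 25 − 45 = 0 → C_y = -33.96 kN.
ΣF_x = 0: C_x + 55 = 0 → C_x = -55.00 kN.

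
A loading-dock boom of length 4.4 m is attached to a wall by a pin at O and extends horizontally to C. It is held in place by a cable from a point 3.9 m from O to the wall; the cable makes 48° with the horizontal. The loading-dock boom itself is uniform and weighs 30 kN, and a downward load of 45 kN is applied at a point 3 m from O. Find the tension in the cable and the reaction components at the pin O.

ΣM about O: T·sin48°·3.9 − 30·2.2 − 45·3 = 0 → T = 201/(3.9·0.743145) = 69.3518 ≈ 69.35 kN.
ΣF_x = 0: O_x − T·cos48° = 0 → O_x = 69.3518 × 0.669131 = 46.41 kN.
ΣF_y = 0: O_y + T·sin48° − 30 − 45 = 0 → O_y = 75 − 69.3518 × 0.743145 = 23.46 kN.

T = 69.35 kN, O_x = 46.41 kN, O_y = 23.46 kN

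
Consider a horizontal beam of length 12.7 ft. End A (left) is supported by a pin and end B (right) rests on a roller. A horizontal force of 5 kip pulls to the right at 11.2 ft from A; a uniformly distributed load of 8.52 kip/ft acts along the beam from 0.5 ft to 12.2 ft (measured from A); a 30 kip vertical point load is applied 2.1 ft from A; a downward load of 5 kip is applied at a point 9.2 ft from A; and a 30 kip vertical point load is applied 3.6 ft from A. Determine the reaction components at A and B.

Resultant of the distributed load: 8.52 × 11.7 = 99.684 kip at 6.35 ft from A.
ΣM about A: B_y·12.7 − (8.52·11.7)·6.35 − 30·2.1 − 5·9.2 − 30·3.6 = 0 → B_y = 849.9934/12.7 = 66.9286 ≈ 66.93 kip.
ΣF_y = 0: A_y + 66.9286 − 8.52·11.7 − 30 − 5 − 30 = 0 → A_y = 97.76 kip.
ΣF_x = 0: A_x + 5 = 0 → A_x = -5.000 kip.

A_x = -5.000 kip, A_y = 97.76 kip, B_y = 66.93 kip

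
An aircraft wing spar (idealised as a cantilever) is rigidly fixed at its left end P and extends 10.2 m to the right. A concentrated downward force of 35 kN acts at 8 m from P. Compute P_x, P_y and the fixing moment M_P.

P_x = 0, P_y = 35.00 kN, M_P = 280.0 kN·m

ΣF_x = 0: P_x = 0.
ΣF_y = 0: P_y − 35 = 0 → P_y = 35.00 kN.
ΣM about P: M_P − 35·8 = 0 → M_P = 280.0 kN·m.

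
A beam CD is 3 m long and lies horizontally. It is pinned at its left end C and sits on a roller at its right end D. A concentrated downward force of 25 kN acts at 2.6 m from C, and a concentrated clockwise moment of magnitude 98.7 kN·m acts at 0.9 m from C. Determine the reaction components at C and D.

ΣM about C: D_y·3 − 25·2.6 − 98.7 = 0 → D_y = 163.7/3 = 54.5667 ≈ 54.57 kN.
ΣF_y = 0: C_y + 54.5667 − 25 = 0 → C_y = -29.57 kN.
ΣF_x = 0: no horizontal applied forces, so C_x = 0.

C_x = 0, C_y = -29.57 kN, D_y = 54.57 kN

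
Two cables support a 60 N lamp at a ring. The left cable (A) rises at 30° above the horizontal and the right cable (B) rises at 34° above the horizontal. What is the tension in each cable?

ΣF_x = 0: −T_A·cos30° + T_B·cos34° = 0 → T_B = 1.04462·T_A.
ΣF_y = 0: T_A·sin30° + T_B·sin34° = 60.
Substitute: T_A·(0.5 + 1.04462·0.559193) = 60 → T_A = 55.3432 ≈ 55.34 N.
Then T_B = 1.04462 × 55.3432 = 57.81 N.

T_A = 55.34 N, T_B = 57.81 N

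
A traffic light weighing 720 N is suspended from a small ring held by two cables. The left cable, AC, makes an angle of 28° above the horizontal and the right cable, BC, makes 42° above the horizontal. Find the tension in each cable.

T_AC = 569.4 N, T_BC = 676.5 N

ΣF_x = 0: −T_AC·cos28° + T_BC·cos42° = 0 → T_BC = 1.18812·T_AC.
ΣF_y = 0: T_AC·sin28° + T_BC·sin42° = 720.
Substitute: T_AC·(0.469472 + 1.18812·0.669131) = 720 → T_AC = 569.404 ≈ 569.4 N.
Then T_BC = 1.18812 × 569.404 = 676.5 N.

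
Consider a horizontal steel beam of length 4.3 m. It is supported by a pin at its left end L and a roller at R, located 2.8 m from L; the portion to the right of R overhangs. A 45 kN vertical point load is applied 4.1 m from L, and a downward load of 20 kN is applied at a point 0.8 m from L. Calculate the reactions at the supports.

ΣM about L: R_y·2.8 − 45·4.1 − 20·0.8 = 0 → R_y = 200.5/2.8 = 71.6071 ≈ 71.61 kN.
ΣF_y = 0: L_y + 71.6071 − 45 − 20 = 0 → L_y = -6.607 kN.
ΣF_x = 0: no horizontal applied forces, so L_x = 0.

L_x = 0, L_y = -6.607 kN, R_y = 71.61 kN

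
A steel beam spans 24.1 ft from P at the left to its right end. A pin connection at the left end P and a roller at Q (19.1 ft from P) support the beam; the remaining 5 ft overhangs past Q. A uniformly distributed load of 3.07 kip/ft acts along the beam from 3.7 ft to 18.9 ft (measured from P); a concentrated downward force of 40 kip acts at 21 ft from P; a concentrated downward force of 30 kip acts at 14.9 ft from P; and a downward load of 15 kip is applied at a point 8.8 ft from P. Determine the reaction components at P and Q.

Resultant of the distributed load: 3.07 × 15.2 = 46.664 kip at 11.3 ft from P.
Moments about P: Q_y·19.1 − (3.07·15.2)·11.3 − 40·21 − 30·14.9 − 15·8.8 = 0 → Q_y = 1946.3032/19.1 = 101.901 ≈ 101.9 kip.
ΣF_y = 0: P_y + 101.901 − 3.07·15.2 − 40 − 30 − 15 = 0 → P_y = 29.76 kip.
ΣF_x = 0: no horizontal applied forces, so P_x = 0.

P_x = 0, P_y = 29.76 kip, Q_y = 101.9 kip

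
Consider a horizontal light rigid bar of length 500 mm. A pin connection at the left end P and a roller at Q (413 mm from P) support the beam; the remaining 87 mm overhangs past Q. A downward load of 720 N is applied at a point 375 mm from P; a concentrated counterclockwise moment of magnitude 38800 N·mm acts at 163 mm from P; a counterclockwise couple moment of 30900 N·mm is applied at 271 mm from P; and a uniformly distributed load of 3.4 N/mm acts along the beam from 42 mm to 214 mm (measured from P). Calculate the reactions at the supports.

P_x = 0, P_y = 638.6 N, Q_y = 666.2 N

Resultant of the distributed load: 3.4 × 172 = 584.8 N at 128 mm from P.
Taking moments about P: Q_y·413 − 720·375 + 38800 + 30900 − (3.4·172)·128 = 0 → Q_y = 275154.4/413 = 666.233 ≈ 666.2 N.
ΣF_y = 0: P_y + 666.233 − 720 − 3.4·172 = 0 → P_y = 638.6 N.
ΣF_x = 0: no horizontal applied forces, so P_x = 0.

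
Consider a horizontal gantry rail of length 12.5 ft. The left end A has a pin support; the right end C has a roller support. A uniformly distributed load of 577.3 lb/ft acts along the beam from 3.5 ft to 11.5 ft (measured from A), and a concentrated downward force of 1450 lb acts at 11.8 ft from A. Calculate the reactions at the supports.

A_x = 0, A_y = 1929 lb, C_y = 4140 lb

Resultant of the distributed load: 577.3 × 8 = 4618.4 lb at 7.5 ft from A.
Taking moments about A: C_y·12.5 − (577.3·8)·7.5 − 1450·11.8 = 0 → C_y = 51748/12.5 = 4139.84 ≈ 4140 lb.
ΣF_y = 0: A_y + 4139.84 − 577.3·8 − 1450 = 0 → A_y = 1929 lb.
ΣF_x = 0: no horizontal applied forces, so A_x = 0.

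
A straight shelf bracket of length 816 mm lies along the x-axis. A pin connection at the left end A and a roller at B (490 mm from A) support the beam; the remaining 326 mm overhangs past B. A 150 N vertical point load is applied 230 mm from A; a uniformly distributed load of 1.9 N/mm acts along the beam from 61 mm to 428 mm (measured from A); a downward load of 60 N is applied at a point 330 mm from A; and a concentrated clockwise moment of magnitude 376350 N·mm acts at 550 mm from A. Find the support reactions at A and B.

Resultant of the distributed load: 1.9 × 367 = 697.3 N at 244.5 mm from A.
ΣM about A: B_y·490 − 150·230 − (1.9·367)·244.5 − 60·330 − 376350 = 0 → B_y = 601139.85/490 = 1226.82 ≈ 1227 N.
ΣF_y = 0: A_y + 1226.82 − 150 − 1.9·367 − 60 = 0 → A_y = -319.5 N.
ΣF_x = 0: no horizontal applied forces, so A_x = 0.

A_x = 0, A_y = -319.5 N, B_y = 1227 N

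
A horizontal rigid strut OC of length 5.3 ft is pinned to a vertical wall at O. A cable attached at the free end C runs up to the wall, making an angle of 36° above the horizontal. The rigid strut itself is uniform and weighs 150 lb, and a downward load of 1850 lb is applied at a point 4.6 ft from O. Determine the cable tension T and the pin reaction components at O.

ΣM about O: T·sin36°·5.3 − 150·2.65 − 1850·4.6 = 0 → T = 8907.5/(5.3·0.587785) = 2859.31 ≈ 2859 lb.
ΣF_x = 0: O_x − T·cos36° = 0 → O_x = 2859.31 × 0.809017 = 2313 lb.
ΣF_y = 0: O_y + T·sin36° − 150 − 1850 = 0 → O_y = 2000 − 2859.31 × 0.587785 = 319.3 lb.

T = 2859 lb, O_x = 2313 lb, O_y = 319.3 lb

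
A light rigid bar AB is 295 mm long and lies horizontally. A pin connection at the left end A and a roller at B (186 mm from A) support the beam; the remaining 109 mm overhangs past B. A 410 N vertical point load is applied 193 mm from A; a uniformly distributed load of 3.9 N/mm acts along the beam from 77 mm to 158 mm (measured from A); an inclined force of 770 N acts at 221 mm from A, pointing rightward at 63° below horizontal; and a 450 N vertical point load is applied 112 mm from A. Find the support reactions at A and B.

A_x = -349.6 N, A_y = 150.8 N, B_y = 1711 N

Resultant of the distributed load: 3.9 × 81 = 315.9 N at 117.5 mm from A.
Taking moments about A: B_y·186 − 410·193 − (3.9·81)·117.5 − 770·sin63°·221 − 450·112 = 0 → B_y = 318271/186 = 1711.13 ≈ 1711 N.
ΣF_y = 0: A_y + 1711.13 − 410 − 3.9·81 − 770·sin63° − 450 = 0 → A_y = 150.8 N.
ΣF_x = 0: A_x + 770·cos63° = 0 → A_x = -349.6 N.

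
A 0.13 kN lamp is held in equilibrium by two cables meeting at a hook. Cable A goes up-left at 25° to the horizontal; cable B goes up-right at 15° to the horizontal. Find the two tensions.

T_A = 0.1954 kN, T_B = 0.1833 kN

ΣF_x = 0: −T_A·cos25° + T_B·cos15° = 0 → T_B = 0.938279·T_A.
ΣF_y = 0: T_A·sin25° + T_B·sin15° = 0.13.
Substitute: T_A·(0.422618 + 0.938279·0.258819) = 0.13 → T_A = 0.195353 ≈ 0.1954 kN.
Then T_B = 0.938279 × 0.195353 = 0.1833 kN.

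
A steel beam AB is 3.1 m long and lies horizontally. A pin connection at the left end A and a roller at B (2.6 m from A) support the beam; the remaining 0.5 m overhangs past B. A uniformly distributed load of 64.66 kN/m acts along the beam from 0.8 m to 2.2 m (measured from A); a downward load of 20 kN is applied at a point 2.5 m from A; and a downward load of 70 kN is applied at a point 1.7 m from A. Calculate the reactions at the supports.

Resultant of the distributed load: 64.66 × 1.4 = 90.524 kN at 1.5 m from A.
Taking moments about A: B_y·2.6 − (64.66·1.4)·1.5 − 20·2.5 − 70·1.7 = 0 → B_y = 304.786/2.6 = 117.225 ≈ 117.2 kN.
ΣF_y = 0: A_y + 117.225 − 64.66·1.4 − 20 − 70 = 0 → A_y = 63.30 kN.
ΣF_x = 0: no horizontal applied forces, so A_x = 0.

A_x = 0, A_y = 63.30 kN, B_y = 117.2 kN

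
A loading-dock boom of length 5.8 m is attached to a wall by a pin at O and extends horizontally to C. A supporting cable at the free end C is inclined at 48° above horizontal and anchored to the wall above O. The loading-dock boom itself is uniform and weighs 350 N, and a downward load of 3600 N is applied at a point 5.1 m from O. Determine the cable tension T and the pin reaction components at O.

ΣM about O: T·sin48°·5.8 − 350·2.9 − 3600·5.1 = 0 → T = 19375/(5.8·0.743145) = 4495.11 ≈ 4495 N.
ΣF_x = 0: O_x − T·cos48° = 0 → O_x = 4495.11 × 0.669131 = 3008 N.
ΣF_y = 0: O_y + T·sin48° − 350 − 3600 = 0 → O_y = 3950 − 4495.11 × 0.743145 = 609.5 N.

T = 4495 N, O_x = 3008 N, O_y = 609.5 N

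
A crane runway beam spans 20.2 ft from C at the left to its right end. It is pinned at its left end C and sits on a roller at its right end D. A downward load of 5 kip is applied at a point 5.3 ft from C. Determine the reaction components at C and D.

Moments about C: D_y·20.2 − 5·5.3 = 0 → D_y = 26.5/20.2 = 1.31188 ≈ 1.312 kip.
ΣF_y = 0: C_y + 1.31188 − 5 = 0 → C_y = 3.688 kip.
ΣF_x = 0: no horizontal applied forces, so C_x = 0.

C_x = 0, C_y = 3.688 kip, D_y = 1.312 kip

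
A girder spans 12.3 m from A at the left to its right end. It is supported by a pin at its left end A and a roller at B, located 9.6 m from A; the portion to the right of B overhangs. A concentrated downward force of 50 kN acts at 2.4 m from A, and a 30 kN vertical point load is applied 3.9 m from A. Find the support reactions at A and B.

A_x = 0, A_y = 55.31 kN, B_y = 24.69 kN

ΣM about A: B_y·9.6 − 50·2.4 − 30·3.9 = 0 → B_y = 237/9.6 = 24.6875 ≈ 24.69 kN.
ΣF_y = 0: A_y + 24.6875 − 50 − 30 = 0 → A_y = 55.31 kN.
ΣF_x = 0: no horizontal applied forces, so A_x = 0.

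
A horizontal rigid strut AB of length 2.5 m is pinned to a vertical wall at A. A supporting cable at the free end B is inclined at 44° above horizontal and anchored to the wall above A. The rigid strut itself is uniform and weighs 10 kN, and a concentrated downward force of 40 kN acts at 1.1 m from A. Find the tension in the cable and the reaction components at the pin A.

T = 32.53 kN, A_x = 23.40 kN, A_y = 27.40 kN

ΣM about A: T·sin44°·2.5 − 10·1.25 − 40·1.1 = 0 → T = 56.5/(2.5·0.694658) = 32.534 ≈ 32.53 kN.
ΣF_x = 0: A_x − T·cos44° = 0 → A_x = 32.534 × 0.71934 = 23.40 kN.
ΣF_y = 0: A_y + T·sin44° − 10 − 40 = 0 → A_y = 50 − 32.534 × 0.694658 = 27.40 kN.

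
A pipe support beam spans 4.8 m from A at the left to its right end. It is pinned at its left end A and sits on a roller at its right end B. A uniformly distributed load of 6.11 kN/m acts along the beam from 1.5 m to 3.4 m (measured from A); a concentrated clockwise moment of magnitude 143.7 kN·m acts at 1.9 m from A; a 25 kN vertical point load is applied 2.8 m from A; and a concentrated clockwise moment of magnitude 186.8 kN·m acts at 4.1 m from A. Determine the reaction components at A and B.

A_x = 0, A_y = -52.75 kN, B_y = 89.36 kN

Resultant of the distributed load: 6.11 × 1.9 = 11.609 kN at 2.45 m from A.
ΣM about A: B_y·4.8 − (6.11·1.9)·2.45 − 143.7 − 25·2.8 − 186.8 = 0 → B_y = 428.94205/4.8 = 89.3629 ≈ 89.36 kN.
ΣF_y = 0: A_y + 89.3629 − 6.11·1.9 − 25 = 0 → A_y = -52.75 kN.
ΣF_x = 0: no horizontal applied forces, so A_x = 0.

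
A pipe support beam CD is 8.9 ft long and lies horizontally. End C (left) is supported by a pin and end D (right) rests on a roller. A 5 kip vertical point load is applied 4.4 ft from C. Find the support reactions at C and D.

Moments about C: D_y·8.9 − 5·4.4 = 0 → D_y = 22/8.9 = 2.47191 ≈ 2.472 kip.
ΣF_y = 0: C_y + 2.47191 − 5 = 0 → C_y = 2.528 kip.
ΣF_x = 0: no horizontal applied forces, so C_x = 0.

C_x = 0, C_y = 2.528 kip, D_y = 2.472 kip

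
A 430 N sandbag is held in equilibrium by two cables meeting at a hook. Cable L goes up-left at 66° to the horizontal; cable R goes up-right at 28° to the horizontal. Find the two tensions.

ΣF_x = 0: −T_L·cos66° + T_R·cos28° = 0 → T_R = 0.460658·T_L.
ΣF_y = 0: T_L·sin66° + T_R·sin28° = 430.
Substitute: T_L·(0.913545 + 0.460658·0.469472) = 430 → T_L = 380.595 ≈ 380.6 N.
Then T_R = 0.460658 × 380.595 = 175.3 N.

T_L = 380.6 N, T_R = 175.3 N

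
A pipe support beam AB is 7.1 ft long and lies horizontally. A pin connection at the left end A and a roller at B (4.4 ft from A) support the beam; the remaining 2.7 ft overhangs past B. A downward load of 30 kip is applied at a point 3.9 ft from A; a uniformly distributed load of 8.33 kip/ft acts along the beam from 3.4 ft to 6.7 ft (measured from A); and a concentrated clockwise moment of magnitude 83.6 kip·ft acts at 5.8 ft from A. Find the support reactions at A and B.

A_x = 0, A_y = -19.65 kip, B_y = 77.14 kip

Resultant of the distributed load: 8.33 × 3.3 = 27.489 kip at 5.05 ft from A.
Moments about A: B_y·4.4 − 30·3.9 − (8.33·3.3)·5.05 − 83.6 = 0 → B_y = 339.41945/4.4 = 77.1408 ≈ 77.14 kip.
ΣF_y = 0: A_y + 77.1408 − 30 − 8.33·3.3 = 0 → A_y = -19.65 kip.
ΣF_x = 0: no horizontal applied forces, so A_x = 0.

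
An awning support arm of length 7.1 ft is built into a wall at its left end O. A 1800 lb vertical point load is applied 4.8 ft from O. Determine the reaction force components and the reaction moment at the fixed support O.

O_x = 0, O_y = 1800 lb, M_O = 8640 lb·ft

ΣF_x = 0: O_x = 0.
ΣF_y = 0: O_y − 1800 = 0 → O_y = 1800 lb.
ΣM about O: M_O − 1800·4.8 = 0 → M_O = 8640 lb·ft.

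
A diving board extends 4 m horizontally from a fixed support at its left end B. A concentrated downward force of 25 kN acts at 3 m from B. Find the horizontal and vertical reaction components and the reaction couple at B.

B_x = 0, B_y = 25.00 kN, M_B = 75.00 kN·m

ΣF_x = 0: B_x = 0.
ΣF_y = 0: B_y − 25 = 0 → B_y = 25.00 kN.
ΣM about B: M_B − 25·3 = 0 → M_B = 75.00 kN·m.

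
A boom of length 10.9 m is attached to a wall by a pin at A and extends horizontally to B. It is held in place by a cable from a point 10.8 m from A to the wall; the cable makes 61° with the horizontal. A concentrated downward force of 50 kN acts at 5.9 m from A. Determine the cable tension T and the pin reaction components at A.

ΣM about A: T·sin61°·10.8 − 50·5.9 = 0 → T = 295/(10.8·0.87462) = 31.2305 ≈ 31.23 kN.
ΣF_x = 0: A_x − T·cos61° = 0 → A_x = 31.2305 × 0.48481 = 15.14 kN.
ΣF_y = 0: A_y + T·sin61° − 50 = 0 → A_y = 50 − 31.2305 × 0.87462 = 22.69 kN.

T = 31.23 kN, A_x = 15.14 kN, A_y = 22.69 kN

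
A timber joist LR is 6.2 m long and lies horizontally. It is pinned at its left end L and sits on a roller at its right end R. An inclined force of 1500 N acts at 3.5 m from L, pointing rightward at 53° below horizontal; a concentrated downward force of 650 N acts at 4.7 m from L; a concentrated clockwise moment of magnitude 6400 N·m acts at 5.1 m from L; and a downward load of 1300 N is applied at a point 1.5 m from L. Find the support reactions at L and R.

L_x = -902.7 N, L_y = 632.2 N, R_y = 2516 N

ΣM about L: R_y·6.2 − 1500·sin53°·3.5 − 650·4.7 − 6400 − 1300·1.5 = 0 → R_y = 15597.8/6.2 = 2515.77 ≈ 2516 N.
ΣF_y = 0: L_y + 2515.77 − 1500·sin53° − 650 − 1300 = 0 → L_y = 632.2 N.
ΣF_x = 0: L_x + 1500·cos53° = 0 → L_x = -902.7 N.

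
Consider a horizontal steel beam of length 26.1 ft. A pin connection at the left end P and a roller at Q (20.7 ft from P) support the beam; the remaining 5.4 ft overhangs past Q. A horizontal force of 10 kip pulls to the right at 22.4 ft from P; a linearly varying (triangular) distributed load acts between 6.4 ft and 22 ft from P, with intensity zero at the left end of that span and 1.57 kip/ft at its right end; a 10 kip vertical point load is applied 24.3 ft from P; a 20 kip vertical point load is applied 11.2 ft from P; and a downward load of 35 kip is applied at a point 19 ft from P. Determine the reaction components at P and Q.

P_x = -10.00 kip, P_y = 12.62 kip, Q_y = 64.62 kip

Resultant of the triangular load: ½ × 1.57 × 15.6 = 12.246 kip, acting at 16.8 ft from P (one-third of the span from the peak).
ΣM about P: Q_y·20.7 − (½·1.57·15.6)·16.8 − 10·24.3 − 20·11.2 − 35·19 = 0 → Q_y = 1337.7328/20.7 = 64.6248 ≈ 64.62 kip.
ΣF_y = 0: P_y + 64.6248 − ½·1.57·15.6 − 10 − 20 − 35 = 0 → P_y = 12.62 kip.
ΣF_x = 0: P_x + 10 = 0 → P_x = -10.00 kip.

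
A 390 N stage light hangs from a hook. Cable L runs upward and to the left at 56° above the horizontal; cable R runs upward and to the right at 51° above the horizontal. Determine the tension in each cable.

ΣF_x = 0: −T_L·cos56° + T_R·cos51° = 0 → T_R = 0.888566·T_L.
ΣF_y = 0: T_L·sin56° + T_R·sin51° = 390.
Substitute: T_L·(0.829038 + 0.888566·0.777146) = 390 → T_L = 256.649 ≈ 256.6 N.
Then T_R = 0.888566 × 256.649 = 228.0 N.

T_L = 256.6 N, T_R = 228.0 N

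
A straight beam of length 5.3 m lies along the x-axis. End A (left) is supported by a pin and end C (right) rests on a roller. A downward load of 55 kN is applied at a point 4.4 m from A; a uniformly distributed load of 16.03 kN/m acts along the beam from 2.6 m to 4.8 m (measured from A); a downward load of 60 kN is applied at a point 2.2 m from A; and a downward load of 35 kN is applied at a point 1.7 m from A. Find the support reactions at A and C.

A_x = 0, A_y = 78.85 kN, C_y = 106.4 kN

Resultant of the distributed load: 16.03 × 2.2 = 35.266 kN at 3.7 m from A.
Moments about A: C_y·5.3 − 55·4.4 − (16.03·2.2)·3.7 − 60·2.2 − 35·1.7 = 0 → C_y = 563.9842/5.3 = 106.412 ≈ 106.4 kN.
ΣF_y = 0: A_y + 106.412 − 55 − 16.03·2.2 − 60 − 35 = 0 → A_y = 78.85 kN.
ΣF_x = 0: no horizontal applied forces, so A_x = 0.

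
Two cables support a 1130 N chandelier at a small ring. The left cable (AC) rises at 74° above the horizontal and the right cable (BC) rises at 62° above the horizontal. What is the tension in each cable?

T_AC = 763.7 N, T_BC = 448.4 N

ΣF_x = 0: −T_AC·cos74° + T_BC·cos62° = 0 → T_BC = 0.587123·T_AC.
ΣF_y = 0: T_AC·sin74° + T_BC·sin62° = 1130.
Substitute: T_AC·(0.961262 + 0.587123·0.882948) = 1130 → T_AC = 763.688 ≈ 763.7 N.
Then T_BC = 0.587123 × 763.688 = 448.4 N.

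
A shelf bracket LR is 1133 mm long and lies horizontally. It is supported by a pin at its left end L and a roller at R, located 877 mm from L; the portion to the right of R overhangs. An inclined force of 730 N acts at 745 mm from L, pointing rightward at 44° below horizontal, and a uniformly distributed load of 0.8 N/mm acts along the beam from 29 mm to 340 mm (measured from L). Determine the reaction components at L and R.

L_x = -525.1 N, L_y = 272.8 N, R_y = 483.1 N

Resultant of the distributed load: 0.8 × 311 = 248.8 N at 184.5 mm from L.
ΣM about L: R_y·877 − 730·sin44°·745 − (0.8·311)·184.5 = 0 → R_y = 423694/877 = 483.117 ≈ 483.1 N.
ΣF_y = 0: L_y + 483.117 − 730·sin44° − 0.8·311 = 0 → L_y = 272.8 N.
ΣF_x = 0: L_x + 730·cos44° = 0 → L_x = -525.1 N.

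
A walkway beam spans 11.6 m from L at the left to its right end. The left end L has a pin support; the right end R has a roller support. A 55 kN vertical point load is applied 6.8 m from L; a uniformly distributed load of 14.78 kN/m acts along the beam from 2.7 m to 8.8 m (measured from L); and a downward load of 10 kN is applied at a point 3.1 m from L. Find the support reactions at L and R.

L_x = 0, L_y = 75.55 kN, R_y = 79.60 kN

Resultant of the distributed load: 14.78 × 6.1 = 90.158 kN at 5.75 m from L.
ΣM about L: R_y·11.6 − 55·6.8 − (14.78·6.1)·5.75 − 10·3.1 = 0 → R_y = 923.4085/11.6 = 79.6042 ≈ 79.60 kN.
ΣF_y = 0: L_y + 79.6042 − 55 − 14.78·6.1 − 10 = 0 → L_y = 75.55 kN.
ΣF_x = 0: no horizontal applied forces, so L_x = 0.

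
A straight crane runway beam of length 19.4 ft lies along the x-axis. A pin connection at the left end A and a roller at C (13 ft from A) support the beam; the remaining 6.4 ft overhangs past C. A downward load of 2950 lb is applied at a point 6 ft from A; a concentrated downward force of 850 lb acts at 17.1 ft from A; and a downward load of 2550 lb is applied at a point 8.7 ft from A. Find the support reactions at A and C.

Taking moments about A: C_y·13 − 2950·6 − 850·17.1 − 2550·8.7 = 0 → C_y = 54420/13 = 4186.15 ≈ 4186 lb.
ΣF_y = 0: A_y + 4186.15 − 2950 − 850 − 2550 = 0 → A_y = 2164 lb.
ΣF_x = 0: no horizontal applied forces, so A_x = 0.

A_x = 0, A_y = 2164 lb, C_y = 4186 lb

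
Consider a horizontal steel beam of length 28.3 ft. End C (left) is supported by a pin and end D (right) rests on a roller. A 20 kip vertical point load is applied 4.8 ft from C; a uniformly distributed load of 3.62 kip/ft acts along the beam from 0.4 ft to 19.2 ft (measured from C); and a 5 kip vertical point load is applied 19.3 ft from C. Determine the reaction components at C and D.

C_x = 0, C_y = 62.69 kip, D_y = 30.37 kip

Resultant of the distributed load: 3.62 × 18.8 = 68.056 kip at 9.8 ft from C.
Moments about C: D_y·28.3 − 20·4.8 − (3.62·18.8)·9.8 − 5·19.3 = 0 → D_y = 859.4488/28.3 = 30.3692 ≈ 30.37 kip.
ΣF_y = 0: C_y + 30.3692 − 20 − 3.62·18.8 − 5 = 0 → C_y = 62.69 kip.
ΣF_x = 0: no horizontal applied forces, so C_x = 0.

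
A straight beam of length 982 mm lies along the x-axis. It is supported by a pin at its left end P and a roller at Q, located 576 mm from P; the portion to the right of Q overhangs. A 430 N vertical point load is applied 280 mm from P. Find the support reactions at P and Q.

P_x = 0, P_y = 221.0 N, Q_y = 209.0 N

Taking moments about P: Q_y·576 − 430·280 = 0 → Q_y = 120400/576 = 209.028 ≈ 209.0 N.
ΣF_y = 0: P_y + 209.028 − 430 = 0 → P_y = 221.0 N.
ΣF_x = 0: no horizontal applied forces, so P_x = 0.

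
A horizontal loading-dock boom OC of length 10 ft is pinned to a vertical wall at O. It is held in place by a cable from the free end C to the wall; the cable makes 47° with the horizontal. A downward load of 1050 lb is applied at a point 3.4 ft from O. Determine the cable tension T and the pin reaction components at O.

T = 488.1 lb, O_x = 332.9 lb, O_y = 693.0 lb

ΣM about O: T·sin47°·10 − 1050·3.4 = 0 → T = 3570/(10·0.731354) = 488.136 ≈ 488.1 lb.
ΣF_x = 0: O_x − T·cos47° = 0 → O_x = 488.136 × 0.681998 = 332.9 lb.
ΣF_y = 0: O_y + T·sin47° − 1050 = 0 → O_y = 1050 − 488.136 × 0.731354 = 693.0 lb.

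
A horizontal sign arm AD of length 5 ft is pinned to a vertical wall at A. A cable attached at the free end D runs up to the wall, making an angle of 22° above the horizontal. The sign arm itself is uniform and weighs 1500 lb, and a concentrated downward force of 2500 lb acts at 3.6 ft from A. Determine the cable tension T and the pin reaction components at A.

ΣM about A: T·sin22°·5 − 1500·2.5 − 2500·3.6 = 0 → T = 12750/(5·0.374607) = 6807.13 ≈ 6807 lb.
ΣF_x = 0: A_x − T·cos22° = 0 → A_x = 6807.13 × 0.927184 = 6311 lb.
ΣF_y = 0: A_y + T·sin22° − 1500 − 2500 = 0 → A_y = 4000 − 6807.13 × 0.374607 = 1450 lb.

T = 6807 lb, A_x = 6311 lb, A_y = 1450 lb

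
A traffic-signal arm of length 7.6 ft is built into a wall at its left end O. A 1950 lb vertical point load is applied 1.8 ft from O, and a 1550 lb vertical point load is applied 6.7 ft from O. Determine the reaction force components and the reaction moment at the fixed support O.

ΣF_x = 0: O_x = 0.
ΣF_y = 0: O_y − 1950 − 1550 = 0 → O_y = 3500 lb.
ΣM about O: M_O − 1950·1.8 − 1550·6.7 = 0 → M_O = 13900 lb·ft.

O_x = 0, O_y = 3500 lb, M_O = 13900 lb·ft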